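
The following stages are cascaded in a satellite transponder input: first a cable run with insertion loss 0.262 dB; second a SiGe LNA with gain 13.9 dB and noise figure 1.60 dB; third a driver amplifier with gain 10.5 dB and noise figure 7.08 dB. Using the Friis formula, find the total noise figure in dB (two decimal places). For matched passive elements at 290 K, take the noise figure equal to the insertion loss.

Convert to linear (a loss of L dB is a gain of −L dB): F_i = 10^(NF_i/10), G_i = 10^(G_i,dB/10)
  Stage 1: F_1 = 10^(0.262/10) = 1.062, G_1 = 10^(−0.262/10) = 0.9415
  Stage 2: F_2 = 10^(1.60/10) = 1.445, G_2 = 10^(13.9/10) = 24.55
  Stage 3: F_3 = 10^(7.08/10) = 5.105, G_3 = 10^(10.5/10) = 11.22
Friis cascade:
  F = 1.062 + (1.445 − 1)/0.9415 + (5.105 − 1)/23.11 = 1.713
NF = 10 log₁₀(1.713) = 2.34 dB

2.34 dB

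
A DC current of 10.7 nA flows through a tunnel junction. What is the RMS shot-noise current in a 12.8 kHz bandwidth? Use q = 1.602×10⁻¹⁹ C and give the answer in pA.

I_n = √(2qI·B)
2qI·B = 2 × 1.602×10⁻¹⁹ × 1.07×10⁻⁸ × 1.28×10⁴ = 4.39×10⁻²³ A²
I_n = √(4.39×10⁻²³) = 6.62×10⁻¹² A = 6.62 pA

6.62 pA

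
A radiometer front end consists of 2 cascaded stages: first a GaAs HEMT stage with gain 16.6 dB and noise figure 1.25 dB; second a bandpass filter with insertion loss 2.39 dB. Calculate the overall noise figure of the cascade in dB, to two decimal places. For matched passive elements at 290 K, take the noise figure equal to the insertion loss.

1.30 dB

Convert to linear (a loss of L dB is a gain of −L dB): F_i = 10^(NF_i/10), G_i = 10^(G_i,dB/10)
  Stage 1: F_1 = 10^(1.25/10) = 1.334, G_1 = 10^(16.6/10) = 45.71
  Stage 2: F_2 = 10^(2.39/10) = 1.734, G_2 = 10^(−2.39/10) = 0.5768
Friis cascade:
  F = 1.334 + (1.734 − 1)/45.71 = 1.350
NF = 10 log₁₀(1.350) = 1.30 dB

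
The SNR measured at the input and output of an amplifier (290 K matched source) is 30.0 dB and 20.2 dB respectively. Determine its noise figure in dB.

9.8 dB

NF (dB) = SNR_in(dB) − SNR_out(dB) when the source is at T₀
NF = 30.0 − 20.2 = 9.8 dB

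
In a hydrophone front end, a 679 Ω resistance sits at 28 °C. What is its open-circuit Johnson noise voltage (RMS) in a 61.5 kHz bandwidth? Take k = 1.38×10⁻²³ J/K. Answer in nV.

T = 28 °C + 273.15 = 301.15 K
V_n = √(4kTRB)
4kTRB = 4 × 1.38×10⁻²³ × 301.15 × 6.79×10² × 6.15×10⁴ = 6.94×10⁻¹³ V²
V_n = √(6.94×10⁻¹³) = 8.33×10⁻⁷ V = 833 nV

833 nV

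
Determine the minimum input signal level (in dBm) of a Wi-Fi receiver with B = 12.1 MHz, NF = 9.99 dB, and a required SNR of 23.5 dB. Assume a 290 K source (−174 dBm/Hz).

Sensitivity = −174 + 10 log₁₀(B) + NF + SNR_min
= −174 + 70.83 + 9.99 + 23.5
= −69.68 dBm → −69.7 dBm

−69.7 dBm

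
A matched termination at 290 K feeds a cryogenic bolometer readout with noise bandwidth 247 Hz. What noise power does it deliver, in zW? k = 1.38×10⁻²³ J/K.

P_n = kTB = 1.38×10⁻²³ × 290 × 2.47×10² = 9.88×10⁻¹⁹ W = 988 zW

988 zW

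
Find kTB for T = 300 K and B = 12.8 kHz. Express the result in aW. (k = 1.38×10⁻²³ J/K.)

P_n = kTB = 1.38×10⁻²³ × 300 × 1.28×10⁴ = 5.30×10⁻¹⁷ W = 53.0 aW

53.0 aW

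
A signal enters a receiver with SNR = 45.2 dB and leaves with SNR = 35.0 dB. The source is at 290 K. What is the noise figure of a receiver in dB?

NF (dB) = SNR_in(dB) − SNR_out(dB) when the source is at T₀
NF = 45.2 − 35.0 = 10.2 dB

10.2 dB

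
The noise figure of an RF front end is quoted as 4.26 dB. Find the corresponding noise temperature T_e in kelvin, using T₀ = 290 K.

F = 10^(4.26/10) = 2.66686
T_e = (F − 1)·T₀ = (2.66686 − 1) × 290 = 483 K

483 K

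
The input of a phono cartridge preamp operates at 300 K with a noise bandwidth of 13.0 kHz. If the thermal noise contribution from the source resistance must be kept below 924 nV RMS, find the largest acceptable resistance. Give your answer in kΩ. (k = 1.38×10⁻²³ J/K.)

3.97 kΩ

Johnson–Nyquist: V_n = √(4kTRB) ⇒ R = V_n² / (4kTB)
4kTB = 4 × 1.38×10⁻²³ × 300 × 1.30×10⁴ = 2.15×10⁻¹⁶
R = (9.24×10⁻⁷)² / 2.15×10⁻¹⁶ = 3.97×10³ Ω = 3.97 kΩ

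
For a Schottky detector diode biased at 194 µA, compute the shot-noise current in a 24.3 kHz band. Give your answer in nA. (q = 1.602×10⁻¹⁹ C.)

I_n = √(2qI·B)
2qI·B = 2 × 1.602×10⁻¹⁹ × 1.94×10⁻⁴ × 2.43×10⁴ = 1.51×10⁻¹⁸ A²
I_n = √(1.51×10⁻¹⁸) = 1.23×10⁻⁹ A = 1.23 nA

1.23 nA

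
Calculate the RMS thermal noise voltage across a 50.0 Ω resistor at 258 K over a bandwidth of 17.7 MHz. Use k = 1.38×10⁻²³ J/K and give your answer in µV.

3.55 µV

V_n = √(4kTRB)
4kTRB = 4 × 1.38×10⁻²³ × 258 × 5.00×10¹ × 1.77×10⁷ = 1.26×10⁻¹¹ V²
V_n = √(1.26×10⁻¹¹) = 3.55×10⁻⁶ V = 3.55 µV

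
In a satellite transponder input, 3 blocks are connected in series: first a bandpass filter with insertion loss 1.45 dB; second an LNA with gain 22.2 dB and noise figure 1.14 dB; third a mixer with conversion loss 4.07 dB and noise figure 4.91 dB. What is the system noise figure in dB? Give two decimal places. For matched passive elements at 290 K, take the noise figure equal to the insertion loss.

2.63 dB

Convert to linear (a loss of L dB is a gain of −L dB): F_i = 10^(NF_i/10), G_i = 10^(G_i,dB/10)
  Stage 1: F_1 = 10^(1.45/10) = 1.396, G_1 = 10^(−1.45/10) = 0.7161
  Stage 2: F_2 = 10^(1.14/10) = 1.300, G_2 = 10^(22.2/10) = 166.0
  Stage 3: F_3 = 10^(4.91/10) = 3.097, G_3 = 10^(−4.07/10) = 0.3917
Friis cascade:
  F = 1.396 + (1.300 − 1)/0.7161 + (3.097 − 1)/118.9 = 1.833
NF = 10 log₁₀(1.833) = 2.63 dB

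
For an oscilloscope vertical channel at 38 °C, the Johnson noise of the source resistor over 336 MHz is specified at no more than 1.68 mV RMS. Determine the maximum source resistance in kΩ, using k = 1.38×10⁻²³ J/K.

T = 38 °C + 273.15 = 311.15 K
Johnson–Nyquist: V_n = √(4kTRB) ⇒ R = V_n² / (4kTB)
4kTB = 4 × 1.38×10⁻²³ × 311.15 × 3.36×10⁸ = 5.77×10⁻¹²
R = (1.68×10⁻³)² / 5.77×10⁻¹² = 4.89×10⁵ Ω = 489 kΩ

489 kΩ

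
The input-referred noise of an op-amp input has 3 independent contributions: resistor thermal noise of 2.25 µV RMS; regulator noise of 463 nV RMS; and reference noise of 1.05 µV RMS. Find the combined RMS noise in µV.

Uncorrelated sources add in power (mean-square): V_tot = √(ΣV_i²)
V_tot = √[(2.25×10⁻⁶)² + (4.63×10⁻⁷)² + (1.05×10⁻⁶)²] = 2.53×10⁻⁶ V = 2.53 µV

2.53 µV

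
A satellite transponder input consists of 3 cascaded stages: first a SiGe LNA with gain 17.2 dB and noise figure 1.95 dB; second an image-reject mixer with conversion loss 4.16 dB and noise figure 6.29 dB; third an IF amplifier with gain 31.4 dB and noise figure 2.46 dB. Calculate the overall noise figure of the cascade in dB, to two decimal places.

Convert to linear (a loss of L dB is a gain of −L dB): F_i = 10^(NF_i/10), G_i = 10^(G_i,dB/10)
  Stage 1: F_1 = 10^(1.95/10) = 1.567, G_1 = 10^(17.2/10) = 52.48
  Stage 2: F_2 = 10^(6.29/10) = 4.256, G_2 = 10^(−4.16/10) = 0.3837
  Stage 3: F_3 = 10^(2.46/10) = 1.762, G_3 = 10^(31.4/10) = 1380
Friis cascade:
  F = 1.567 + (4.256 − 1)/52.48 + (1.762 − 1)/20.14 = 1.667
NF = 10 log₁₀(1.667) = 2.22 dB

2.22 dB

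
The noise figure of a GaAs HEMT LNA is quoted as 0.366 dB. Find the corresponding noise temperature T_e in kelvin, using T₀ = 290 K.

25.5 K

F = 10^(0.366/10) = 1.08793
T_e = (F − 1)·T₀ = (1.08793 − 1) × 290 = 25.5 K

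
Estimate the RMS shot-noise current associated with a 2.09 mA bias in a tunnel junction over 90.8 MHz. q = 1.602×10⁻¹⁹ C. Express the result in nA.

247 nA

I_n = √(2qI·B)
2qI·B = 2 × 1.602×10⁻¹⁹ × 2.09×10⁻³ × 9.08×10⁷ = 6.08×10⁻¹⁴ A²
I_n = √(6.08×10⁻¹⁴) = 2.47×10⁻⁷ A = 247 nA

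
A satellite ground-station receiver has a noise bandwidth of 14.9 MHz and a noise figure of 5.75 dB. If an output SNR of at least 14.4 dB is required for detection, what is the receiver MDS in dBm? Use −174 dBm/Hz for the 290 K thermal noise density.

−82.1 dBm

Sensitivity = −174 + 10 log₁₀(B) + NF + SNR_min
= −174 + 71.73 + 5.75 + 14.4
= −82.12 dBm → −82.1 dBm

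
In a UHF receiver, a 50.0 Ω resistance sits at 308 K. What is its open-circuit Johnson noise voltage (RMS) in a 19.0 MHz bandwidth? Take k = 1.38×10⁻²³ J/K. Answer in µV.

4.02 µV

V_n = √(4kTRB)
4kTRB = 4 × 1.38×10⁻²³ × 308 × 5.00×10¹ × 1.90×10⁷ = 1.62×10⁻¹¹ V²
V_n = √(1.62×10⁻¹¹) = 4.02×10⁻⁶ V = 4.02 µV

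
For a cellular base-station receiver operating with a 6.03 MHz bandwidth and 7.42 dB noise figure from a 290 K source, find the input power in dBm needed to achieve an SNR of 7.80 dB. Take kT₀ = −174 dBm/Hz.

−91.0 dBm

Sensitivity = −174 + 10 log₁₀(B) + NF + SNR_min
= −174 + 67.8 + 7.42 + 7.80
= −90.98 dBm → −91.0 dBm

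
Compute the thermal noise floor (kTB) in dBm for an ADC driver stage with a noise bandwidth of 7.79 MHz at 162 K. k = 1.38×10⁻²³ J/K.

P_n = kTB = 1.38×10⁻²³ × 162 × 7.79×10⁶ = 1.74×10⁻¹⁴ W
In dBm: 10 log₁₀(1.74×10⁻¹⁴ / 10⁻³) = −107.6 dBm

−107.6 dBm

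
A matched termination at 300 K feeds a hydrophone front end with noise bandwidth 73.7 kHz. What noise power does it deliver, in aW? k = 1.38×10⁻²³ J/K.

305 aW

P_n = kTB = 1.38×10⁻²³ × 300 × 7.37×10⁴ = 3.05×10⁻¹⁶ W = 305 aW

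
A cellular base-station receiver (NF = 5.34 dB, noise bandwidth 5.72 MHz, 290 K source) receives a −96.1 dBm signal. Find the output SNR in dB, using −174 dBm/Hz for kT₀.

Noise floor: N = −174 + 10 log₁₀(B) + NF
10 log₁₀(5.72×10⁶) = 67.57 dB
N = −174 + 67.57 + 5.34 = −101.09 dBm
SNR = P_sig − N = −96.1 − (−101.09) = 4.99 dB → 5.0 dB

5.0 dB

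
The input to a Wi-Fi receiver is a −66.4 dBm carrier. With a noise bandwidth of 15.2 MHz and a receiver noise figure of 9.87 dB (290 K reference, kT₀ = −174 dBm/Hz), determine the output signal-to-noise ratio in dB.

Noise floor: N = −174 + 10 log₁₀(B) + NF
10 log₁₀(1.52×10⁷) = 71.82 dB
N = −174 + 71.82 + 9.87 = −92.31 dBm
SNR = P_sig − N = −66.4 − (−92.31) = 25.91 dB → 25.9 dB

25.9 dB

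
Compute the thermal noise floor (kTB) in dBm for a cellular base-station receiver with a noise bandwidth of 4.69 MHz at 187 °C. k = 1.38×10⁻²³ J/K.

−105.3 dBm

T = 187 °C + 273.15 = 460.15 K
P_n = kTB = 1.38×10⁻²³ × 460.15 × 4.69×10⁶ = 2.98×10⁻¹⁴ W
In dBm: 10 log₁₀(2.98×10⁻¹⁴ / 10⁻³) = −105.3 dBm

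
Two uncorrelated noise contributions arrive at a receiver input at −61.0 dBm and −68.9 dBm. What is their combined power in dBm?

Convert to linear, add, convert back:
P₁ = 7.94×10⁻¹⁰ W, P₂ = 1.29×10⁻¹⁰ W
P_tot = 9.23×10⁻¹⁰ W → 10 log₁₀(P_tot / 10⁻³) = −60.3 dBm

−60.3 dBm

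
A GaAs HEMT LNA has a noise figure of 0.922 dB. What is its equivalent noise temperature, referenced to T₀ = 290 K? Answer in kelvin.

68.6 K

F = 10^(0.922/10) = 1.23652
T_e = (F − 1)·T₀ = (1.23652 − 1) × 290 = 68.6 K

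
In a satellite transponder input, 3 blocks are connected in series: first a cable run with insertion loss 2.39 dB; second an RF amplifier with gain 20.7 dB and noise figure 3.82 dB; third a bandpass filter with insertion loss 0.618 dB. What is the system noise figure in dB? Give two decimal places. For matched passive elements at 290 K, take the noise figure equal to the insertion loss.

Convert to linear (a loss of L dB is a gain of −L dB): F_i = 10^(NF_i/10), G_i = 10^(G_i,dB/10)
  Stage 1: F_1 = 10^(2.39/10) = 1.734, G_1 = 10^(−2.39/10) = 0.5768
  Stage 2: F_2 = 10^(3.82/10) = 2.410, G_2 = 10^(20.7/10) = 117.5
  Stage 3: F_3 = 10^(0.618/10) = 1.153, G_3 = 10^(−0.618/10) = 0.8674
Friis cascade:
  F = 1.734 + (2.410 − 1)/0.5768 + (1.153 − 1)/67.76 = 4.181
NF = 10 log₁₀(4.181) = 6.21 dB

6.21 dB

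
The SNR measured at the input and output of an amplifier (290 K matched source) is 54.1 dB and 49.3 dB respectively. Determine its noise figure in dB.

NF (dB) = SNR_in(dB) − SNR_out(dB) when the source is at T₀
NF = 54.1 − 49.3 = 4.8 dB

4.8 dB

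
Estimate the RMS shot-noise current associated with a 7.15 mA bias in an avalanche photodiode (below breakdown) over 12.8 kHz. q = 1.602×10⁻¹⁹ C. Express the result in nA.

I_n = √(2qI·B)
2qI·B = 2 × 1.602×10⁻¹⁹ × 7.15×10⁻³ × 1.28×10⁴ = 2.93×10⁻¹⁷ A²
I_n = √(2.93×10⁻¹⁷) = 5.42×10⁻⁹ A = 5.42 nA

5.42 nA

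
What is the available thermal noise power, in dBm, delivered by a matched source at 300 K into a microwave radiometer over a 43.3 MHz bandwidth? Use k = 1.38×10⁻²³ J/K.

−97.5 dBm

P_n = kTB = 1.38×10⁻²³ × 300 × 4.33×10⁷ = 1.79×10⁻¹³ W
In dBm: 10 log₁₀(1.79×10⁻¹³ / 10⁻³) = −97.5 dBm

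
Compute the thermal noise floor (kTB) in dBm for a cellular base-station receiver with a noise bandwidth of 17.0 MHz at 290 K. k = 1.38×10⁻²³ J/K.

−101.7 dBm

P_n = kTB = 1.38×10⁻²³ × 290 × 1.70×10⁷ = 6.80×10⁻¹⁴ W
In dBm: 10 log₁₀(6.80×10⁻¹⁴ / 10⁻³) = −101.7 dBm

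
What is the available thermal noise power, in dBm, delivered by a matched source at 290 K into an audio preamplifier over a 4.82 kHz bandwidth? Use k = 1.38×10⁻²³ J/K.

−137.1 dBm

P_n = kTB = 1.38×10⁻²³ × 290 × 4.82×10³ = 1.93×10⁻¹⁷ W
In dBm: 10 log₁₀(1.93×10⁻¹⁷ / 10⁻³) = −137.1 dBm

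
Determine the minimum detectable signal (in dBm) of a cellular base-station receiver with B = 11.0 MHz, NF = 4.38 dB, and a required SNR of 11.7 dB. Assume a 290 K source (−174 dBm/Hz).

Sensitivity = −174 + 10 log₁₀(B) + NF + SNR_min
= −174 + 70.41 + 4.38 + 11.7
= −87.51 dBm → −87.5 dBm

−87.5 dBm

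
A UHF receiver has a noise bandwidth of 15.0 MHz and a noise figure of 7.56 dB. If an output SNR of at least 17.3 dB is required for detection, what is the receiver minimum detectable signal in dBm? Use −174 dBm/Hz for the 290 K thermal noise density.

Sensitivity = −174 + 10 log₁₀(B) + NF + SNR_min
= −174 + 71.76 + 7.56 + 17.3
= −77.38 dBm → −77.4 dBm

−77.4 dBm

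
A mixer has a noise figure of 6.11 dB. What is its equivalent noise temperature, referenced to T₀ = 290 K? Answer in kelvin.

F = 10^(6.11/10) = 4.08319
T_e = (F − 1)·T₀ = (4.08319 − 1) × 290 = 894 K

894 K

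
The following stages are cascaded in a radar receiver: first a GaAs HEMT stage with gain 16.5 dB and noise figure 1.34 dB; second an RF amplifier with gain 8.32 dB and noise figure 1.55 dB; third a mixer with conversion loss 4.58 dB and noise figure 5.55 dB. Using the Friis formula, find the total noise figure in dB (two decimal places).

Convert to linear (a loss of L dB is a gain of −L dB): F_i = 10^(NF_i/10), G_i = 10^(G_i,dB/10)
  Stage 1: F_1 = 10^(1.34/10) = 1.361, G_1 = 10^(16.5/10) = 44.67
  Stage 2: F_2 = 10^(1.55/10) = 1.429, G_2 = 10^(8.32/10) = 6.792
  Stage 3: F_3 = 10^(5.55/10) = 3.589, G_3 = 10^(−4.58/10) = 0.3483
Friis cascade:
  F = 1.361 + (1.429 − 1)/44.67 + (3.589 − 1)/303.4 = 1.380
NF = 10 log₁₀(1.380) = 1.40 dB

1.40 dB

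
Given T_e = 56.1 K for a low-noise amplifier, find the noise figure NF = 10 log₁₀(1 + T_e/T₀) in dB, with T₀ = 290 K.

0.768 dB

F = 1 + T_e/T₀ = 1 + 56.1/290 = 1.19345
NF = 10 log₁₀(1.19345) = 0.768 dB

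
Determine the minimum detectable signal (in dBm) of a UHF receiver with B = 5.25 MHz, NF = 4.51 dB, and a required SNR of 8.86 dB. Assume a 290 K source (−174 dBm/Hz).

−93.4 dBm

Sensitivity = −174 + 10 log₁₀(B) + NF + SNR_min
= −174 + 67.2 + 4.51 + 8.86
= −93.43 dBm → −93.4 dBm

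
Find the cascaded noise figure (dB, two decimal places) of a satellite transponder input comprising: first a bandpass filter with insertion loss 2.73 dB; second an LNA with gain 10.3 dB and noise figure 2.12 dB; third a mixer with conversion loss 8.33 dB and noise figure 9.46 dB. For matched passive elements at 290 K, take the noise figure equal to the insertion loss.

6.46 dB

Convert to linear (a loss of L dB is a gain of −L dB): F_i = 10^(NF_i/10), G_i = 10^(G_i,dB/10)
  Stage 1: F_1 = 10^(2.73/10) = 1.875, G_1 = 10^(−2.73/10) = 0.5333
  Stage 2: F_2 = 10^(2.12/10) = 1.629, G_2 = 10^(10.3/10) = 10.72
  Stage 3: F_3 = 10^(9.46/10) = 8.831, G_3 = 10^(−8.33/10) = 0.1469
Friis cascade:
  F = 1.875 + (1.629 − 1)/0.5333 + (8.831 − 1)/5.715 = 4.425
NF = 10 log₁₀(4.425) = 6.46 dB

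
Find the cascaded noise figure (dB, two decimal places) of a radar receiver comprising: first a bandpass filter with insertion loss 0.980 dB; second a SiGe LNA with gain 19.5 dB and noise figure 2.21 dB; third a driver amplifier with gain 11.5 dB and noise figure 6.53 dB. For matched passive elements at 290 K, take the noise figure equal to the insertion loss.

3.29 dB

Convert to linear (a loss of L dB is a gain of −L dB): F_i = 10^(NF_i/10), G_i = 10^(G_i,dB/10)
  Stage 1: F_1 = 10^(0.980/10) = 1.253, G_1 = 10^(−0.980/10) = 0.7980
  Stage 2: F_2 = 10^(2.21/10) = 1.663, G_2 = 10^(19.5/10) = 89.13
  Stage 3: F_3 = 10^(6.53/10) = 4.498, G_3 = 10^(11.5/10) = 14.13
Friis cascade:
  F = 1.253 + (1.663 − 1)/0.7980 + (4.498 − 1)/71.12 = 2.134
NF = 10 log₁₀(2.134) = 3.29 dB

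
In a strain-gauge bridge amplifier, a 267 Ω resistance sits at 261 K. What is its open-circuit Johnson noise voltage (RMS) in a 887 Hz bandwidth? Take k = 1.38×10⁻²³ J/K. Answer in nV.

V_n = √(4kTRB)
4kTRB = 4 × 1.38×10⁻²³ × 261 × 2.67×10² × 8.87×10² = 3.41×10⁻¹⁵ V²
V_n = √(3.41×10⁻¹⁵) = 5.84×10⁻⁸ V = 58.4 nV

58.4 nV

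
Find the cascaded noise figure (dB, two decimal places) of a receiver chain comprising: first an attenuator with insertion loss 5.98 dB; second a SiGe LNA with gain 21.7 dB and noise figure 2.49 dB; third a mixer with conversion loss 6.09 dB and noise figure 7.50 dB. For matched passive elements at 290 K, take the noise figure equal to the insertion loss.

8.55 dB

Convert to linear (a loss of L dB is a gain of −L dB): F_i = 10^(NF_i/10), G_i = 10^(G_i,dB/10)
  Stage 1: F_1 = 10^(5.98/10) = 3.963, G_1 = 10^(−5.98/10) = 0.2523
  Stage 2: F_2 = 10^(2.49/10) = 1.774, G_2 = 10^(21.7/10) = 147.9
  Stage 3: F_3 = 10^(7.50/10) = 5.623, G_3 = 10^(−6.09/10) = 0.2460
Friis cascade:
  F = 3.963 + (1.774 − 1)/0.2523 + (5.623 − 1)/37.33 = 7.155
NF = 10 log₁₀(7.155) = 8.55 dB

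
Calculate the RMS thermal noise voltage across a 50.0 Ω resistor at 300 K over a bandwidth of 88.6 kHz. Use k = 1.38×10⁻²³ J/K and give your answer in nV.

V_n = √(4kTRB)
4kTRB = 4 × 1.38×10⁻²³ × 300 × 5.00×10¹ × 8.86×10⁴ = 7.34×10⁻¹⁴ V²
V_n = √(7.34×10⁻¹⁴) = 2.71×10⁻⁷ V = 271 nV

271 nV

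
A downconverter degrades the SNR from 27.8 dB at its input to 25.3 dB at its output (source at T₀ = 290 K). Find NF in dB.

2.5 dB

NF (dB) = SNR_in(dB) − SNR_out(dB) when the source is at T₀
NF = 27.8 − 25.3 = 2.5 dB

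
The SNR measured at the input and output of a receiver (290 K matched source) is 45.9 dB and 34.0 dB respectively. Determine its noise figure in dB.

11.9 dB

NF (dB) = SNR_in(dB) − SNR_out(dB) when the source is at T₀
NF = 45.9 − 34.0 = 11.9 dB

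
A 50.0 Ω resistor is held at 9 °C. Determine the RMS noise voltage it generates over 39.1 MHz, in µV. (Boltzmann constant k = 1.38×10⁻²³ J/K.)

T = 9 °C + 273.15 = 282.15 K
V_n = √(4kTRB)
4kTRB = 4 × 1.38×10⁻²³ × 282.15 × 5.00×10¹ × 3.91×10⁷ = 3.04×10⁻¹¹ V²
V_n = √(3.04×10⁻¹¹) = 5.52×10⁻⁶ V = 5.52 µV

5.52 µV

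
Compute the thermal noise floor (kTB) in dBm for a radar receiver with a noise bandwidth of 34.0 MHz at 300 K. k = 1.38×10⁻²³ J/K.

−98.5 dBm

P_n = kTB = 1.38×10⁻²³ × 300 × 3.40×10⁷ = 1.41×10⁻¹³ W
In dBm: 10 log₁₀(1.41×10⁻¹³ / 10⁻³) = −98.5 dBm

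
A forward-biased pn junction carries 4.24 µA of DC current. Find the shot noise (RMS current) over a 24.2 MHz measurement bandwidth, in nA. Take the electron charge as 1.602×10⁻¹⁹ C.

I_n = √(2qI·B)
2qI·B = 2 × 1.602×10⁻¹⁹ × 4.24×10⁻⁶ × 2.42×10⁷ = 3.29×10⁻¹⁷ A²
I_n = √(3.29×10⁻¹⁷) = 5.73×10⁻⁹ A = 5.73 nA

5.73 nA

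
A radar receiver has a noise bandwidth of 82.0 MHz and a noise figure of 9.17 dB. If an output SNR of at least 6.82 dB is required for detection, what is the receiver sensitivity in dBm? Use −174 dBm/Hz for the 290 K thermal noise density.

Sensitivity = −174 + 10 log₁₀(B) + NF + SNR_min
= −174 + 79.14 + 9.17 + 6.82
= −78.87 dBm → −78.9 dBm

−78.9 dBm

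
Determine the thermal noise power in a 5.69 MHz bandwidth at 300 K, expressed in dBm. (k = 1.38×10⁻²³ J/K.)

P_n = kTB = 1.38×10⁻²³ × 300 × 5.69×10⁶ = 2.36×10⁻¹⁴ W
In dBm: 10 log₁₀(2.36×10⁻¹⁴ / 10⁻³) = −106.3 dBm

−106.3 dBm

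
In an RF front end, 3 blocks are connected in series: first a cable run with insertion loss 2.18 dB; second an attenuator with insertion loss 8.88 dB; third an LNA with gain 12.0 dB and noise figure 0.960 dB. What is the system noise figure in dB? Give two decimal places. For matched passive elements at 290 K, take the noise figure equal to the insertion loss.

Convert to linear (a loss of L dB is a gain of −L dB): F_i = 10^(NF_i/10), G_i = 10^(G_i,dB/10)
  Stage 1: F_1 = 10^(2.18/10) = 1.652, G_1 = 10^(−2.18/10) = 0.6053
  Stage 2: F_2 = 10^(8.88/10) = 7.727, G_2 = 10^(−8.88/10) = 0.1294
  Stage 3: F_3 = 10^(0.960/10) = 1.247, G_3 = 10^(12.0/10) = 15.85
Friis cascade:
  F = 1.652 + (7.727 − 1)/0.6053 + (1.247 − 1)/0.07834 = 15.92
NF = 10 log₁₀(15.92) = 12.02 dB

12.02 dB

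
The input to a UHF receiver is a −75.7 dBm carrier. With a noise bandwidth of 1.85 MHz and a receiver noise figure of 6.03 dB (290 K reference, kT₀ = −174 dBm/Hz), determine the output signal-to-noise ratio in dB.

Noise floor: N = −174 + 10 log₁₀(B) + NF
10 log₁₀(1.85×10⁶) = 62.67 dB
N = −174 + 62.67 + 6.03 = −105.30 dBm
SNR = P_sig − N = −75.7 − (−105.30) = 29.60 dB → 29.6 dB

29.6 dB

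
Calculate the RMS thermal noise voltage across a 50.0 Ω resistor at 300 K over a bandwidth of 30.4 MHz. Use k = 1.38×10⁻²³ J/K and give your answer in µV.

5.02 µV

V_n = √(4kTRB)
4kTRB = 4 × 1.38×10⁻²³ × 300 × 5.00×10¹ × 3.04×10⁷ = 2.52×10⁻¹¹ V²
V_n = √(2.52×10⁻¹¹) = 5.02×10⁻⁶ V = 5.02 µV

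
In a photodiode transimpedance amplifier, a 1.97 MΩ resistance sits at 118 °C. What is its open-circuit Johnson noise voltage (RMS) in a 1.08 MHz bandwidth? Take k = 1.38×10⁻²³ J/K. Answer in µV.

T = 118 °C + 273.15 = 391.15 K
V_n = √(4kTRB)
4kTRB = 4 × 1.38×10⁻²³ × 391.15 × 1.97×10⁶ × 1.08×10⁶ = 4.59×10⁻⁸ V²
V_n = √(4.59×10⁻⁸) = 2.14×10⁻⁴ V = 214 µV

214 µV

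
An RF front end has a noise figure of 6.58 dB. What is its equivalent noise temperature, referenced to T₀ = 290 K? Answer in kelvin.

F = 10^(6.58/10) = 4.54988
T_e = (F − 1)·T₀ = (4.54988 − 1) × 290 = 1029 K

1029 K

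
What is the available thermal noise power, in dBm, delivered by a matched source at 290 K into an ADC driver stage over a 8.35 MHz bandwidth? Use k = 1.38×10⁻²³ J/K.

P_n = kTB = 1.38×10⁻²³ × 290 × 8.35×10⁶ = 3.34×10⁻¹⁴ W
In dBm: 10 log₁₀(3.34×10⁻¹⁴ / 10⁻³) = −104.8 dBm

−104.8 dBm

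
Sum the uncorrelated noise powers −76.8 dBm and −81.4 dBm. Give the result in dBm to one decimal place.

−75.5 dBm

Convert to linear, add, convert back:
P₁ = 2.09×10⁻¹¹ W, P₂ = 7.24×10⁻¹² W
P_tot = 2.81×10⁻¹¹ W → 10 log₁₀(P_tot / 10⁻³) = −75.5 dBm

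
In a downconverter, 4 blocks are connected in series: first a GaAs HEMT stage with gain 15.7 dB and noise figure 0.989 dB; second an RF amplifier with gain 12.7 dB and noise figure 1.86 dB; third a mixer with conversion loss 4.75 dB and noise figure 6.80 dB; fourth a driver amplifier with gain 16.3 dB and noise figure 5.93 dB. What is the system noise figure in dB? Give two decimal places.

Convert to linear (a loss of L dB is a gain of −L dB): F_i = 10^(NF_i/10), G_i = 10^(G_i,dB/10)
  Stage 1: F_1 = 10^(0.989/10) = 1.256, G_1 = 10^(15.7/10) = 37.15
  Stage 2: F_2 = 10^(1.86/10) = 1.535, G_2 = 10^(12.7/10) = 18.62
  Stage 3: F_3 = 10^(6.80/10) = 4.786, G_3 = 10^(−4.75/10) = 0.3350
  Stage 4: F_4 = 10^(5.93/10) = 3.917, G_4 = 10^(16.3/10) = 42.66
Friis cascade:
  F = 1.256 + (1.535 − 1)/37.15 + (4.786 − 1)/691.8 + (3.917 − 1)/231.7 = 1.288
NF = 10 log₁₀(1.288) = 1.10 dB

1.10 dB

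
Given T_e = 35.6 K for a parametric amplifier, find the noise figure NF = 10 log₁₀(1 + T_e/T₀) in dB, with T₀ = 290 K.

F = 1 + T_e/T₀ = 1 + 35.6/290 = 1.12276
NF = 10 log₁₀(1.12276) = 0.503 dB

0.503 dB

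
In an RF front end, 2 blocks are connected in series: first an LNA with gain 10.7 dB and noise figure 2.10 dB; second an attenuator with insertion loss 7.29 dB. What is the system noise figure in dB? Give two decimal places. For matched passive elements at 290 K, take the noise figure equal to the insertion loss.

Convert to linear (a loss of L dB is a gain of −L dB): F_i = 10^(NF_i/10), G_i = 10^(G_i,dB/10)
  Stage 1: F_1 = 10^(2.10/10) = 1.622, G_1 = 10^(10.7/10) = 11.75
  Stage 2: F_2 = 10^(7.29/10) = 5.358, G_2 = 10^(−7.29/10) = 0.1866
Friis cascade:
  F = 1.622 + (5.358 − 1)/11.75 = 1.993
NF = 10 log₁₀(1.993) = 2.99 dB

2.99 dB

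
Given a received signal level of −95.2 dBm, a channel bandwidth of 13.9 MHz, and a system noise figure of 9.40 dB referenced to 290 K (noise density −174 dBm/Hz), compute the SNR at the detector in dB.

−2.0 dB

Noise floor: N = −174 + 10 log₁₀(B) + NF
10 log₁₀(1.39×10⁷) = 71.43 dB
N = −174 + 71.43 + 9.40 = −93.17 dBm
SNR = P_sig − N = −95.2 − (−93.17) = −2.03 dB → −2.0 dB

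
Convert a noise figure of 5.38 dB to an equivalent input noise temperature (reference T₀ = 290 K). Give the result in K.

F = 10^(5.38/10) = 3.45144
T_e = (F − 1)·T₀ = (3.45144 − 1) × 290 = 711 K

711 K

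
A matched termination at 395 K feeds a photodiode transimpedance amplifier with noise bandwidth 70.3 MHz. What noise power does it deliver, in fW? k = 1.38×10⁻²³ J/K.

P_n = kTB = 1.38×10⁻²³ × 395 × 7.03×10⁷ = 3.83×10⁻¹³ W = 383 fW

383 fW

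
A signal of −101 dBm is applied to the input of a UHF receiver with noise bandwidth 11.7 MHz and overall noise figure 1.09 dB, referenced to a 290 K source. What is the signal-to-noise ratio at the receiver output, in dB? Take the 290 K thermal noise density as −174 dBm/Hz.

1.2 dB

Noise floor: N = −174 + 10 log₁₀(B) + NF
10 log₁₀(1.17×10⁷) = 70.68 dB
N = −174 + 70.68 + 1.09 = −102.23 dBm
SNR = P_sig − N = −101 − (−102.23) = 1.23 dB → 1.2 dB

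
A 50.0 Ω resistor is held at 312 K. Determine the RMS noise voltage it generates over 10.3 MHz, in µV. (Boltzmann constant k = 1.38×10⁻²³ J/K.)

2.98 µV

V_n = √(4kTRB)
4kTRB = 4 × 1.38×10⁻²³ × 312 × 5.00×10¹ × 1.03×10⁷ = 8.87×10⁻¹² V²
V_n = √(8.87×10⁻¹²) = 2.98×10⁻⁶ V = 2.98 µV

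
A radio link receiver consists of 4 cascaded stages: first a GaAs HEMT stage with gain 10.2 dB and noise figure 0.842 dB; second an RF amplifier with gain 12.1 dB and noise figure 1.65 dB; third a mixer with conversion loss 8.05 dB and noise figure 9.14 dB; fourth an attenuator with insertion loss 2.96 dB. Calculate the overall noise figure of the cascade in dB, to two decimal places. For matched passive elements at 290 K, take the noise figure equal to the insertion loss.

1.26 dB

Convert to linear (a loss of L dB is a gain of −L dB): F_i = 10^(NF_i/10), G_i = 10^(G_i,dB/10)
  Stage 1: F_1 = 10^(0.842/10) = 1.214, G_1 = 10^(10.2/10) = 10.47
  Stage 2: F_2 = 10^(1.65/10) = 1.462, G_2 = 10^(12.1/10) = 16.22
  Stage 3: F_3 = 10^(9.14/10) = 8.204, G_3 = 10^(−8.05/10) = 0.1567
  Stage 4: F_4 = 10^(2.96/10) = 1.977, G_4 = 10^(−2.96/10) = 0.5058
Friis cascade:
  F = 1.214 + (1.462 − 1)/10.47 + (8.204 − 1)/169.8 + (1.977 − 1)/26.61 = 1.337
NF = 10 log₁₀(1.337) = 1.26 dB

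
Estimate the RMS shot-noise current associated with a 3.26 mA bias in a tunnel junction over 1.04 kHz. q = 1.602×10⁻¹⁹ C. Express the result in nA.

1.04 nA

I_n = √(2qI·B)
2qI·B = 2 × 1.602×10⁻¹⁹ × 3.26×10⁻³ × 1.04×10³ = 1.09×10⁻¹⁸ A²
I_n = √(1.09×10⁻¹⁸) = 1.04×10⁻⁹ A = 1.04 nA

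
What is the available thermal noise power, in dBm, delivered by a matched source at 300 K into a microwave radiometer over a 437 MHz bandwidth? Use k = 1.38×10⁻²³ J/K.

−87.4 dBm

P_n = kTB = 1.38×10⁻²³ × 300 × 4.37×10⁸ = 1.81×10⁻¹² W
In dBm: 10 log₁₀(1.81×10⁻¹² / 10⁻³) = −87.4 dBm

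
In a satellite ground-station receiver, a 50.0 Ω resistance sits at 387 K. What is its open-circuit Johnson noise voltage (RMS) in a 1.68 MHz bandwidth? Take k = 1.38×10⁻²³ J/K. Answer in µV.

V_n = √(4kTRB)
4kTRB = 4 × 1.38×10⁻²³ × 387 × 5.00×10¹ × 1.68×10⁶ = 1.79×10⁻¹² V²
V_n = √(1.79×10⁻¹²) = 1.34×10⁻⁶ V = 1.34 µV

1.34 µV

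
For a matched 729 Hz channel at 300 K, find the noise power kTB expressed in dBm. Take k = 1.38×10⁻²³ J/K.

−145.2 dBm

P_n = kTB = 1.38×10⁻²³ × 300 × 7.29×10² = 3.02×10⁻¹⁸ W
In dBm: 10 log₁₀(3.02×10⁻¹⁸ / 10⁻³) = −145.2 dBm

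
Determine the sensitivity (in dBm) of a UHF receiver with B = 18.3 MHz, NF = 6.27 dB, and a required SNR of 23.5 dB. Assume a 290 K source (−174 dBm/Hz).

−71.6 dBm

Sensitivity = −174 + 10 log₁₀(B) + NF + SNR_min
= −174 + 72.62 + 6.27 + 23.5
= −71.61 dBm → −71.6 dBm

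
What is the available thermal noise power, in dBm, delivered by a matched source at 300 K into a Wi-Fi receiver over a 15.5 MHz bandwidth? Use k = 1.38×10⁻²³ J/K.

P_n = kTB = 1.38×10⁻²³ × 300 × 1.55×10⁷ = 6.42×10⁻¹⁴ W
In dBm: 10 log₁₀(6.42×10⁻¹⁴ / 10⁻³) = −101.9 dBm

−101.9 dBm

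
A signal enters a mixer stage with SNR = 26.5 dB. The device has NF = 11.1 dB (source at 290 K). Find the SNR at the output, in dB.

15.4 dB

By definition F = SNR_in/SNR_out, so in dB: SNR_out = SNR_in − NF
SNR_out = 26.5 − 11.1 = 15.4 dB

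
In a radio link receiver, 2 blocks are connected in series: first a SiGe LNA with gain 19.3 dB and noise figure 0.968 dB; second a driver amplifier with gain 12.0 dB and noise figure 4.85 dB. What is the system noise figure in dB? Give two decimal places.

1.05 dB

Convert to linear (a loss of L dB is a gain of −L dB): F_i = 10^(NF_i/10), G_i = 10^(G_i,dB/10)
  Stage 1: F_1 = 10^(0.968/10) = 1.250, G_1 = 10^(19.3/10) = 85.11
  Stage 2: F_2 = 10^(4.85/10) = 3.055, G_2 = 10^(12.0/10) = 15.85
Friis cascade:
  F = 1.250 + (3.055 − 1)/85.11 = 1.274
NF = 10 log₁₀(1.274) = 1.05 dB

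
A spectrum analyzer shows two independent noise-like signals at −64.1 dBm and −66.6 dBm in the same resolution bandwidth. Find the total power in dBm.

Convert to linear, add, convert back:
P₁ = 3.89×10⁻¹⁰ W, P₂ = 2.19×10⁻¹⁰ W
P_tot = 6.08×10⁻¹⁰ W → 10 log₁₀(P_tot / 10⁻³) = −62.2 dBm

−62.2 dBm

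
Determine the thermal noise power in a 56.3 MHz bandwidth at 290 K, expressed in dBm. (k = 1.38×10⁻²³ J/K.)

−96.5 dBm

P_n = kTB = 1.38×10⁻²³ × 290 × 5.63×10⁷ = 2.25×10⁻¹³ W
In dBm: 10 log₁₀(2.25×10⁻¹³ / 10⁻³) = −96.5 dBm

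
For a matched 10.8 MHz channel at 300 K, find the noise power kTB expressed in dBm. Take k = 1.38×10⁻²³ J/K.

P_n = kTB = 1.38×10⁻²³ × 300 × 1.08×10⁷ = 4.47×10⁻¹⁴ W
In dBm: 10 log₁₀(4.47×10⁻¹⁴ / 10⁻³) = −103.5 dBm

−103.5 dBm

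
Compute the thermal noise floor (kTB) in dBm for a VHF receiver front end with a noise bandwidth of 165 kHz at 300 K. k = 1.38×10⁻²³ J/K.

−121.7 dBm

P_n = kTB = 1.38×10⁻²³ × 300 × 1.65×10⁵ = 6.83×10⁻¹⁶ W
In dBm: 10 log₁₀(6.83×10⁻¹⁶ / 10⁻³) = −121.7 dBm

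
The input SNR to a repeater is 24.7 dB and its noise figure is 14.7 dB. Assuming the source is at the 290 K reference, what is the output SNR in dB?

By definition F = SNR_in/SNR_out, so in dB: SNR_out = SNR_in − NF
SNR_out = 24.7 − 14.7 = 10.0 dB

10.0 dB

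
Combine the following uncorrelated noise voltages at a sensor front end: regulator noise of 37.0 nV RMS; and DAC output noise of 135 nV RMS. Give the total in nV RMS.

140 nV

Uncorrelated sources add in power (mean-square): V_tot = √(ΣV_i²)
V_tot = √[(3.70×10⁻⁸)² + (1.35×10⁻⁷)²] = 1.40×10⁻⁷ V = 140 nV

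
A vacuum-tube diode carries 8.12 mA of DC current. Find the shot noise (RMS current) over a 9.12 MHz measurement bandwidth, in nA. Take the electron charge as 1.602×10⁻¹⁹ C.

I_n = √(2qI·B)
2qI·B = 2 × 1.602×10⁻¹⁹ × 8.12×10⁻³ × 9.12×10⁶ = 2.37×10⁻¹⁴ A²
I_n = √(2.37×10⁻¹⁴) = 1.54×10⁻⁷ A = 154 nA

154 nA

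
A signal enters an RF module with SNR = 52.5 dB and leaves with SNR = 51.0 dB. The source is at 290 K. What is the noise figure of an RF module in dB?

NF (dB) = SNR_in(dB) − SNR_out(dB) when the source is at T₀
NF = 52.5 − 51.0 = 1.5 dB

1.5 dB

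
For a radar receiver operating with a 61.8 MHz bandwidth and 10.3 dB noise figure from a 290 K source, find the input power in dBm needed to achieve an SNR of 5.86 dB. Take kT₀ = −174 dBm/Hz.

−79.9 dBm

Sensitivity = −174 + 10 log₁₀(B) + NF + SNR_min
= −174 + 77.91 + 10.3 + 5.86
= −79.93 dBm → −79.9 dBm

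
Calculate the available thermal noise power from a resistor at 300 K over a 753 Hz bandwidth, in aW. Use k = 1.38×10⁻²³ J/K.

P_n = kTB = 1.38×10⁻²³ × 300 × 7.53×10² = 3.12×10⁻¹⁸ W = 3.12 aW

3.12 aW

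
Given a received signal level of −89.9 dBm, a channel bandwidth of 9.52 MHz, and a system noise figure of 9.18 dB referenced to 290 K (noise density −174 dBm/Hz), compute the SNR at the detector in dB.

5.1 dB

Noise floor: N = −174 + 10 log₁₀(B) + NF
10 log₁₀(9.52×10⁶) = 69.79 dB
N = −174 + 69.79 + 9.18 = −95.03 dBm
SNR = P_sig − N = −89.9 − (−95.03) = 5.13 dB → 5.1 dB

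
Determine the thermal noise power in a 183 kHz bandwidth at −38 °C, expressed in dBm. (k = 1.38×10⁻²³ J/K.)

−122.3 dBm

T = −38 °C + 273.15 = 235.15 K
P_n = kTB = 1.38×10⁻²³ × 235.15 × 1.83×10⁵ = 5.94×10⁻¹⁶ W
In dBm: 10 log₁₀(5.94×10⁻¹⁶ / 10⁻³) = −122.3 dBm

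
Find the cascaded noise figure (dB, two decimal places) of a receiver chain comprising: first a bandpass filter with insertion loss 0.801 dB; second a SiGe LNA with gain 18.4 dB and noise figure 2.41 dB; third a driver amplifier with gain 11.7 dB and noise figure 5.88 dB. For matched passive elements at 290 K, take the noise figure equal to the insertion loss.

Convert to linear (a loss of L dB is a gain of −L dB): F_i = 10^(NF_i/10), G_i = 10^(G_i,dB/10)
  Stage 1: F_1 = 10^(0.801/10) = 1.203, G_1 = 10^(−0.801/10) = 0.8316
  Stage 2: F_2 = 10^(2.41/10) = 1.742, G_2 = 10^(18.4/10) = 69.18
  Stage 3: F_3 = 10^(5.88/10) = 3.873, G_3 = 10^(11.7/10) = 14.79
Friis cascade:
  F = 1.203 + (1.742 − 1)/0.8316 + (3.873 − 1)/57.53 = 2.145
NF = 10 log₁₀(2.145) = 3.31 dB

3.31 dB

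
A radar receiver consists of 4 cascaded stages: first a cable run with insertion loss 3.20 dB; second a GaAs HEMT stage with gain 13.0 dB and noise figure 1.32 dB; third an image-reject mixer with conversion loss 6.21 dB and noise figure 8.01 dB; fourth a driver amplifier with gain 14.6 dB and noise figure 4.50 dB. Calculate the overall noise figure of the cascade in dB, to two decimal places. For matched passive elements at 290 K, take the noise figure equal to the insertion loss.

6.22 dB

Convert to linear (a loss of L dB is a gain of −L dB): F_i = 10^(NF_i/10), G_i = 10^(G_i,dB/10)
  Stage 1: F_1 = 10^(3.20/10) = 2.089, G_1 = 10^(−3.20/10) = 0.4786
  Stage 2: F_2 = 10^(1.32/10) = 1.355, G_2 = 10^(13.0/10) = 19.95
  Stage 3: F_3 = 10^(8.01/10) = 6.324, G_3 = 10^(−6.21/10) = 0.2393
  Stage 4: F_4 = 10^(4.50/10) = 2.818, G_4 = 10^(14.6/10) = 28.84
Friis cascade:
  F = 2.089 + (1.355 − 1)/0.4786 + (6.324 − 1)/9.550 + (2.818 − 1)/2.286 = 4.184
NF = 10 log₁₀(4.184) = 6.22 dB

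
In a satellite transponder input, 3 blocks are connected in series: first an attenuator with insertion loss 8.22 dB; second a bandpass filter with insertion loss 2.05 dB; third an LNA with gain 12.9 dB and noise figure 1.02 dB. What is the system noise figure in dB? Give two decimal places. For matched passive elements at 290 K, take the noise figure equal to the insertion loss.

11.29 dB

Convert to linear (a loss of L dB is a gain of −L dB): F_i = 10^(NF_i/10), G_i = 10^(G_i,dB/10)
  Stage 1: F_1 = 10^(8.22/10) = 6.637, G_1 = 10^(−8.22/10) = 0.1507
  Stage 2: F_2 = 10^(2.05/10) = 1.603, G_2 = 10^(−2.05/10) = 0.6237
  Stage 3: F_3 = 10^(1.02/10) = 1.265, G_3 = 10^(12.9/10) = 19.50
Friis cascade:
  F = 6.637 + (1.603 − 1)/0.1507 + (1.265 − 1)/0.09397 = 13.46
NF = 10 log₁₀(13.46) = 11.29 dB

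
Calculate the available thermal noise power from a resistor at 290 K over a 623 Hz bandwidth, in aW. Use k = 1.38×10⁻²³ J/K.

P_n = kTB = 1.38×10⁻²³ × 290 × 6.23×10² = 2.49×10⁻¹⁸ W = 2.49 aW

2.49 aW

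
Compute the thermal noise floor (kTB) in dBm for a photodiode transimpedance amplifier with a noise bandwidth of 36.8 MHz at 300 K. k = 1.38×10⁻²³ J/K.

−98.2 dBm

P_n = kTB = 1.38×10⁻²³ × 300 × 3.68×10⁷ = 1.52×10⁻¹³ W
In dBm: 10 log₁₀(1.52×10⁻¹³ / 10⁻³) = −98.2 dBm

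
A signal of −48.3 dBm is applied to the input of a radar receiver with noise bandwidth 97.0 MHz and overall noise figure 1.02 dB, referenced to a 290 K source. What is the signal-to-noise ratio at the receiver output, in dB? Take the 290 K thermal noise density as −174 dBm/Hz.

Noise floor: N = −174 + 10 log₁₀(B) + NF
10 log₁₀(9.70×10⁷) = 79.87 dB
N = −174 + 79.87 + 1.02 = −93.11 dBm
SNR = P_sig − N = −48.3 − (−93.11) = 44.81 dB → 44.8 dB

44.8 dB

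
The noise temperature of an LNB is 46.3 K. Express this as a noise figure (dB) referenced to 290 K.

0.643 dB

F = 1 + T_e/T₀ = 1 + 46.3/290 = 1.15966
NF = 10 log₁₀(1.15966) = 0.643 dB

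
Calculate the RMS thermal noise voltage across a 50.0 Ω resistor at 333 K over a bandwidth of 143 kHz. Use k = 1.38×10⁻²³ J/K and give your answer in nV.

V_n = √(4kTRB)
4kTRB = 4 × 1.38×10⁻²³ × 333 × 5.00×10¹ × 1.43×10⁵ = 1.31×10⁻¹³ V²
V_n = √(1.31×10⁻¹³) = 3.63×10⁻⁷ V = 363 nV

363 nV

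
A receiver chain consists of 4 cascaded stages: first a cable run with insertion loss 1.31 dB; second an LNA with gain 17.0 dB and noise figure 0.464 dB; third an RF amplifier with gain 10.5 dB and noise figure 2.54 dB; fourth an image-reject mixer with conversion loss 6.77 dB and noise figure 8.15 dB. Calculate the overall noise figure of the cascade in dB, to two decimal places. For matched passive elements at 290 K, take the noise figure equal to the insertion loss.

1.87 dB

Convert to linear (a loss of L dB is a gain of −L dB): F_i = 10^(NF_i/10), G_i = 10^(G_i,dB/10)
  Stage 1: F_1 = 10^(1.31/10) = 1.352, G_1 = 10^(−1.31/10) = 0.7396
  Stage 2: F_2 = 10^(0.464/10) = 1.113, G_2 = 10^(17.0/10) = 50.12
  Stage 3: F_3 = 10^(2.54/10) = 1.795, G_3 = 10^(10.5/10) = 11.22
  Stage 4: F_4 = 10^(8.15/10) = 6.531, G_4 = 10^(−6.77/10) = 0.2104
Friis cascade:
  F = 1.352 + (1.113 − 1)/0.7396 + (1.795 − 1)/37.07 + (6.531 − 1)/415.9 = 1.539
NF = 10 log₁₀(1.539) = 1.87 dB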